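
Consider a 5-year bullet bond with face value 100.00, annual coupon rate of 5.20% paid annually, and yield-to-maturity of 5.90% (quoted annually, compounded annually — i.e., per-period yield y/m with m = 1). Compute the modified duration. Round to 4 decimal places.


Coupon per period c = face * coupon_rate / m = 5.200000
Periods per year m = 1; per-period yield y/m = 0.059000
Number of cashflows N = 5
Cashflows (t years, CF_t, discount factor 1/(1+y/m)^(m*t), PV):
  t = 1.0000: CF_t = 5.200000, DF = 0.944287, PV = 4.910293
  t = 2.0000: CF_t = 5.200000, DF = 0.891678, PV = 4.636726
  t = 3.0000: CF_t = 5.200000, DF = 0.842000, PV = 4.378400
  t = 4.0000: CF_t = 5.200000, DF = 0.795090, PV = 4.134467
  t = 5.0000: CF_t = 105.200000, DF = 0.750793, PV = 78.983421
Price P = sum_t PV_t = 97.043306
First compute Macaulay numerator sum_t t * PV_t:
  t * PV_t at t = 1.0000: 4.910293
  t * PV_t at t = 2.0000: 9.273452
  t * PV_t at t = 3.0000: 13.135201
  t * PV_t at t = 4.0000: 16.537867
  t * PV_t at t = 5.0000: 394.917104
Macaulay duration D = 438.773916 / 97.043306 = 4.521424
Modified duration = D / (1 + y/m) = 4.521424 / (1 + 0.059000) = 4.269522

Answer: Modified duration = 4.2695


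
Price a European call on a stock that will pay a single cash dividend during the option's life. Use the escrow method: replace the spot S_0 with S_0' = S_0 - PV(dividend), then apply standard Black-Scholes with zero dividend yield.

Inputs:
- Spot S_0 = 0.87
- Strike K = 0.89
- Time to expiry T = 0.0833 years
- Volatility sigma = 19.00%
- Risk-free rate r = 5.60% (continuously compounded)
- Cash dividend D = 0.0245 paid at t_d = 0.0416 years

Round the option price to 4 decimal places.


Answer: Price = 0.0052

Derivation:
PV(D) = D * exp(-r * t_d) = 0.0245 * 0.99767311 = 0.02444299
S_0' = S_0 - PV(D) = 0.8700 - 0.02444299 = 0.84555701
d1 = (ln(S_0'/K) + (r + sigma^2/2)*T) / (sigma*sqrt(T)) = -0.82165792
d2 = d1 - sigma*sqrt(T) = -0.87649522
exp(-rT) = 0.99534606
N(d1) = 0.20563581; N(d2) = 0.19038044
C = S_0' * N(d1) - K * exp(-rT) * N(d2) = 0.84555701 * 0.20563581 - 0.8900 * 0.99534606 * 0.19038044 = 0.0052


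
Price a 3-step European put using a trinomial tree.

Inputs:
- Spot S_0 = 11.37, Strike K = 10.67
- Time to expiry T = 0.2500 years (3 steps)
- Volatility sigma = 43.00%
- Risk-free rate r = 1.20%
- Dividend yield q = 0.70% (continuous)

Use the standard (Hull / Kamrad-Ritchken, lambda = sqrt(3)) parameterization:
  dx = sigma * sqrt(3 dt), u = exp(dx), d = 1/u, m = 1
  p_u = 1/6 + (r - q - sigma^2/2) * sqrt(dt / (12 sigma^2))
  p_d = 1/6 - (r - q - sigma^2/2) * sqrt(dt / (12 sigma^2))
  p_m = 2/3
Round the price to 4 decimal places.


Answer: Price = V(0,0) = 0.6378

Derivation:
dt = T/N = 0.083333; dx = sigma*sqrt(3*dt) = 0.215000
u = exp(dx) = 1.239862; d = 1/u = 0.806541
p_u = 0.149719, p_m = 0.666667, p_d = 0.183614
Discount per step: exp(-r*dt) = 0.999000
Stock lattice S(k, j) with j the centered position index:
  k=0: S(0,+0) = 11.3700
  k=1: S(1,-1) = 9.1704; S(1,+0) = 11.3700; S(1,+1) = 14.0972
  k=2: S(2,-2) = 7.3963; S(2,-1) = 9.1704; S(2,+0) = 11.3700; S(2,+1) = 14.0972; S(2,+2) = 17.4786
  k=3: S(3,-3) = 5.9654; S(3,-2) = 7.3963; S(3,-1) = 9.1704; S(3,+0) = 11.3700; S(3,+1) = 14.0972; S(3,+2) = 17.4786; S(3,+3) = 21.6711
Terminal payoffs V(N, j) = max(K - S_T, 0):
  V(3,-3) = 4.704587; V(3,-2) = 3.273712; V(3,-1) = 1.499624; V(3,+0) = 0.000000; V(3,+1) = 0.000000; V(3,+2) = 0.000000; V(3,+3) = 0.000000
Backward induction: V(k, j) = exp(-r*dt) * [p_u * V(k+1, j+1) + p_m * V(k+1, j) + p_d * V(k+1, j-1)]
  V(2,-2) = exp(-r*dt) * [p_u*1.499624 + p_m*3.273712 + p_d*4.704587] = 3.267557
  V(2,-1) = exp(-r*dt) * [p_u*0.000000 + p_m*1.499624 + p_d*3.273712] = 1.599250
  V(2,+0) = exp(-r*dt) * [p_u*0.000000 + p_m*0.000000 + p_d*1.499624] = 0.275077
  V(2,+1) = exp(-r*dt) * [p_u*0.000000 + p_m*0.000000 + p_d*0.000000] = 0.000000
  V(2,+2) = exp(-r*dt) * [p_u*0.000000 + p_m*0.000000 + p_d*0.000000] = 0.000000
  V(1,-1) = exp(-r*dt) * [p_u*0.275077 + p_m*1.599250 + p_d*3.267557] = 1.705615
  V(1,+0) = exp(-r*dt) * [p_u*0.000000 + p_m*0.275077 + p_d*1.599250] = 0.476553
  V(1,+1) = exp(-r*dt) * [p_u*0.000000 + p_m*0.000000 + p_d*0.275077] = 0.050458
  V(0,+0) = exp(-r*dt) * [p_u*0.050458 + p_m*0.476553 + p_d*1.705615] = 0.637794


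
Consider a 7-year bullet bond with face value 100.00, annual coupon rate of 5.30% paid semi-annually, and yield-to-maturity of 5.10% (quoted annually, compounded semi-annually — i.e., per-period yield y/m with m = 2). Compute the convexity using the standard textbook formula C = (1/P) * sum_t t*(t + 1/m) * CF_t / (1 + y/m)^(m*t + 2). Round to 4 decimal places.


Coupon per period c = face * coupon_rate / m = 2.650000
Periods per year m = 2; per-period yield y/m = 0.025500
Number of cashflows N = 14
Cashflows (t years, CF_t, discount factor 1/(1+y/m)^(m*t), PV):
  t = 0.5000: CF_t = 2.650000, DF = 0.975134, PV = 2.584105
  t = 1.0000: CF_t = 2.650000, DF = 0.950886, PV = 2.519849
  t = 1.5000: CF_t = 2.650000, DF = 0.927242, PV = 2.457191
  t = 2.0000: CF_t = 2.650000, DF = 0.904185, PV = 2.396090
  t = 2.5000: CF_t = 2.650000, DF = 0.881702, PV = 2.336509
  t = 3.0000: CF_t = 2.650000, DF = 0.859777, PV = 2.278410
  t = 3.5000: CF_t = 2.650000, DF = 0.838398, PV = 2.221755
  t = 4.0000: CF_t = 2.650000, DF = 0.817551, PV = 2.166509
  t = 4.5000: CF_t = 2.650000, DF = 0.797222, PV = 2.112637
  t = 5.0000: CF_t = 2.650000, DF = 0.777398, PV = 2.060104
  t = 5.5000: CF_t = 2.650000, DF = 0.758067, PV = 2.008878
  t = 6.0000: CF_t = 2.650000, DF = 0.739217, PV = 1.958925
  t = 6.5000: CF_t = 2.650000, DF = 0.720836, PV = 1.910215
  t = 7.0000: CF_t = 102.650000, DF = 0.702912, PV = 72.153873
Price P = sum_t PV_t = 101.165053
Convexity numerator sum_t t*(t + 1/m) * CF_t / (1+y/m)^(m*t + 2):
  t = 0.5000: term = 1.228595
  t = 1.0000: term = 3.594136
  t = 1.5000: term = 7.009528
  t = 2.0000: term = 11.392050
  t = 2.5000: term = 16.663165
  t = 3.0000: term = 22.748348
  t = 3.5000: term = 29.576919
  t = 4.0000: term = 37.081879
  t = 4.5000: term = 45.199755
  t = 5.0000: term = 53.870449
  t = 5.5000: term = 63.037092
  t = 6.0000: term = 72.645911
  t = 6.5000: term = 82.646088
  t = 7.0000: term = 3602.032457
Convexity = (1/P) * sum = 4048.726372 / 101.165053 = 40.020998

Answer: Convexity = 40.0210


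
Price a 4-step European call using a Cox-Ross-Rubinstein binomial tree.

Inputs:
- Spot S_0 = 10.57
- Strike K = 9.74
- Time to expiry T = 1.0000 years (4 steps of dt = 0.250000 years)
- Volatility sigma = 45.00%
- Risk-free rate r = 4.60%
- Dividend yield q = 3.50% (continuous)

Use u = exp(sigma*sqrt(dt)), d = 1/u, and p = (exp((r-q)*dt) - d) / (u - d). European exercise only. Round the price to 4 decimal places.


dt = T/N = 0.250000
u = exp(sigma*sqrt(dt)) = 1.252323; d = 1/u = 0.798516
p = (exp((r-q)*dt) - d) / (u - d) = 0.450054
Discount per step: exp(-r*dt) = 0.988566
Stock lattice S(k, i) with i counting down-moves:
  k=0: S(0,0) = 10.5700
  k=1: S(1,0) = 13.2371; S(1,1) = 8.4403
  k=2: S(2,0) = 16.5771; S(2,1) = 10.5700; S(2,2) = 6.7397
  k=3: S(3,0) = 20.7598; S(3,1) = 13.2371; S(3,2) = 8.4403; S(3,3) = 5.3818
  k=4: S(4,0) = 25.9980; S(4,1) = 16.5771; S(4,2) = 10.5700; S(4,3) = 6.7397; S(4,4) = 4.2974
Terminal payoffs V(N, i) = max(S_T - K, 0):
  V(4,0) = 16.258005; V(4,1) = 6.837060; V(4,2) = 0.830000; V(4,3) = 0.000000; V(4,4) = 0.000000
Backward induction: V(k, i) = exp(-r*dt) * [p * V(k+1, i) + (1-p) * V(k+1, i+1)].
  V(3,0) = exp(-r*dt) * [p*16.258005 + (1-p)*6.837060] = 10.950341
  V(3,1) = exp(-r*dt) * [p*6.837060 + (1-p)*0.830000] = 3.493101
  V(3,2) = exp(-r*dt) * [p*0.830000 + (1-p)*0.000000] = 0.369274
  V(3,3) = exp(-r*dt) * [p*0.000000 + (1-p)*0.000000] = 0.000000
  V(2,0) = exp(-r*dt) * [p*10.950341 + (1-p)*3.493101] = 6.770948
  V(2,1) = exp(-r*dt) * [p*3.493101 + (1-p)*0.369274] = 1.754868
  V(2,2) = exp(-r*dt) * [p*0.369274 + (1-p)*0.000000] = 0.164293
  V(1,0) = exp(-r*dt) * [p*6.770948 + (1-p)*1.754868] = 3.966499
  V(1,1) = exp(-r*dt) * [p*1.754868 + (1-p)*0.164293] = 0.870075
  V(0,0) = exp(-r*dt) * [p*3.966499 + (1-p)*0.870075] = 2.237751

Answer: Price = V(0,0) = 2.2378


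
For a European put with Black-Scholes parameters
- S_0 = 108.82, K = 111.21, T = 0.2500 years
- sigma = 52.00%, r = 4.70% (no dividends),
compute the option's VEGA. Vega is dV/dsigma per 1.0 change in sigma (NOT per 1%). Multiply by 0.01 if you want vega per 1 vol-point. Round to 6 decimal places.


Answer: Vega = 21.615508

Derivation:
d1 = 0.0916339816; d2 = -0.1683660184
phi(d1) = 0.3972708749; exp(-qT) = 1.0000000000; exp(-rT) = 0.9883187617
Vega = S * exp(-qT) * phi(d1) * sqrt(T) = 108.8200 * 1.0000000000 * 0.3972708749 * 0.5000000000 = 21.615508


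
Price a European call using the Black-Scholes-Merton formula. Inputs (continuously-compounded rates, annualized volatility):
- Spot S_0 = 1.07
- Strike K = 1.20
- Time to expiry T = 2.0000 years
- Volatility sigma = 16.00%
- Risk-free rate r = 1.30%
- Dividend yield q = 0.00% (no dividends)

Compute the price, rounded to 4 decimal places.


Answer: Price = 0.0589

Derivation:
d1 = (ln(S/K) + (r - q + 0.5*sigma^2) * T) / (sigma * sqrt(T)) = -0.27870131
d2 = d1 - sigma * sqrt(T) = -0.50497548
exp(-rT) = 0.97433509; exp(-qT) = 1.00000000
C = S_0 * exp(-qT) * N(d1) - K * exp(-rT) * N(d2)
N(d1) = 0.39023703; N(d2) = 0.30678803
C = 1.0700 * 1.00000000 * 0.39023703 - 1.2000 * 0.97433509 * 0.30678803 = 0.0589


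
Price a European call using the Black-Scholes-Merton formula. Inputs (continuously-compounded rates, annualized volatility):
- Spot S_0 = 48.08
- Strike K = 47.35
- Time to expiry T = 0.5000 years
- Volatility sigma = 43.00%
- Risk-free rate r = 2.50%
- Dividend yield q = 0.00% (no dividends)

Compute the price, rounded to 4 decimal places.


Answer: Price = 6.4130

Derivation:
d1 = (ln(S/K) + (r - q + 0.5*sigma^2) * T) / (sigma * sqrt(T)) = 0.24345677
d2 = d1 - sigma * sqrt(T) = -0.06059915
exp(-rT) = 0.98757780; exp(-qT) = 1.00000000
C = S_0 * exp(-qT) * N(d1) - K * exp(-rT) * N(d2)
N(d1) = 0.59617421; N(d2) = 0.47583923
C = 48.0800 * 1.00000000 * 0.59617421 - 47.3500 * 0.98757780 * 0.47583923 = 6.4130


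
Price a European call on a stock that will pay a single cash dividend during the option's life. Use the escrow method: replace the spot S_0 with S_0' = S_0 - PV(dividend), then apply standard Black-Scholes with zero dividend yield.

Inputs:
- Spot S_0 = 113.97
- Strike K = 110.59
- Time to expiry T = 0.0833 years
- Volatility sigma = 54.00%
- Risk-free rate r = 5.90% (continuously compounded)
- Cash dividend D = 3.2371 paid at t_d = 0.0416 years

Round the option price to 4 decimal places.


PV(D) = D * exp(-r * t_d) = 3.2371 * 0.99754861 = 3.22916460
S_0' = S_0 - PV(D) = 113.9700 - 3.22916460 = 110.74083540
d1 = (ln(S_0'/K) + (r + sigma^2/2)*T) / (sigma*sqrt(T)) = 0.11820613
d2 = d1 - sigma*sqrt(T) = -0.03764726
exp(-rT) = 0.99509736
N(d1) = 0.54704783; N(d2) = 0.48498446
C = S_0' * N(d1) - K * exp(-rT) * N(d2) = 110.74083540 * 0.54704783 - 110.5900 * 0.99509736 * 0.48498446 = 7.2091

Answer: Price = 7.2091


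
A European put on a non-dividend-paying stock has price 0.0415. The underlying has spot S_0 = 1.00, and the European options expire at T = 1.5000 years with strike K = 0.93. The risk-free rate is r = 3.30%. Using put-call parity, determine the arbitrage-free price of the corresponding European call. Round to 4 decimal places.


Answer: Call price = 0.1564

Derivation:
Put-call parity: C - P = S_0 * exp(-qT) - K * exp(-rT).
S_0 * exp(-qT) = 1.0000 * 1.00000000 = 1.00000000
K * exp(-rT) = 0.9300 * 0.95170516 = 0.88508580
C = P + S*exp(-qT) - K*exp(-rT)
C = 0.0415 + 1.00000000 - 0.88508580 = 0.1564


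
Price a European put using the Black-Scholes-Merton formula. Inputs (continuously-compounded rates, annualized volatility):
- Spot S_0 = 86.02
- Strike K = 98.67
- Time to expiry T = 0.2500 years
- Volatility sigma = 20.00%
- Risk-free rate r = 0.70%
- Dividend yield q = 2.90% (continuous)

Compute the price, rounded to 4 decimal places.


d1 = (ln(S/K) + (r - q + 0.5*sigma^2) * T) / (sigma * sqrt(T)) = -1.37701122
d2 = d1 - sigma * sqrt(T) = -1.47701122
exp(-rT) = 0.99825153; exp(-qT) = 0.99277622
P = K * exp(-rT) * N(-d2) - S_0 * exp(-qT) * N(-d1)
N(-d1) = 0.91574561; N(-d2) = 0.93016368
P = 98.6700 * 0.99825153 * 0.93016368 - 86.0200 * 0.99277622 * 0.91574561 = 13.4154

Answer: Price = 13.4154


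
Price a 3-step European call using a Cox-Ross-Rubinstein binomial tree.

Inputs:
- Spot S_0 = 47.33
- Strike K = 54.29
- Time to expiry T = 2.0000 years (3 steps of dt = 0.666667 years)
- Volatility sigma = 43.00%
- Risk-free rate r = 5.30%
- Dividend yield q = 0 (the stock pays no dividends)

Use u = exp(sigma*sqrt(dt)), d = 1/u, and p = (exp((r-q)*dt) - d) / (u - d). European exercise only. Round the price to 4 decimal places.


Answer: Price = V(0,0) = 11.3061

Derivation:
dt = T/N = 0.666667
u = exp(sigma*sqrt(dt)) = 1.420620; d = 1/u = 0.703918
p = (exp((r-q)*dt) - d) / (u - d) = 0.463298
Discount per step: exp(-r*dt) = 0.965284
Stock lattice S(k, i) with i counting down-moves:
  k=0: S(0,0) = 47.3300
  k=1: S(1,0) = 67.2380; S(1,1) = 33.3164
  k=2: S(2,0) = 95.5196; S(2,1) = 47.3300; S(2,2) = 23.4520
  k=3: S(3,0) = 135.6971; S(3,1) = 67.2380; S(3,2) = 33.3164; S(3,3) = 16.5083
Terminal payoffs V(N, i) = max(S_T - K, 0):
  V(3,0) = 81.407064; V(3,1) = 12.947954; V(3,2) = 0.000000; V(3,3) = 0.000000
Backward induction: V(k, i) = exp(-r*dt) * [p * V(k+1, i) + (1-p) * V(k+1, i+1)].
  V(2,0) = exp(-r*dt) * [p*81.407064 + (1-p)*12.947954] = 43.114348
  V(2,1) = exp(-r*dt) * [p*12.947954 + (1-p)*0.000000] = 5.790511
  V(2,2) = exp(-r*dt) * [p*0.000000 + (1-p)*0.000000] = 0.000000
  V(1,0) = exp(-r*dt) * [p*43.114348 + (1-p)*5.790511] = 22.281243
  V(1,1) = exp(-r*dt) * [p*5.790511 + (1-p)*0.000000] = 2.589600
  V(0,0) = exp(-r*dt) * [p*22.281243 + (1-p)*2.589600] = 11.306085


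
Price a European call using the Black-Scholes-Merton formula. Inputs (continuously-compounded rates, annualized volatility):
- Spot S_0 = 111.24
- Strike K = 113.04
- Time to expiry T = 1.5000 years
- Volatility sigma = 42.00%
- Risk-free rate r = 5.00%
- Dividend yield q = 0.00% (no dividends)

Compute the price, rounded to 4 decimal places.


Answer: Price = 25.2570

Derivation:
d1 = (ln(S/K) + (r - q + 0.5*sigma^2) * T) / (sigma * sqrt(T)) = 0.37179423
d2 = d1 - sigma * sqrt(T) = -0.14259862
exp(-rT) = 0.92774349; exp(-qT) = 1.00000000
C = S_0 * exp(-qT) * N(d1) - K * exp(-rT) * N(d2)
N(d1) = 0.64497697; N(d2) = 0.44330359
C = 111.2400 * 1.00000000 * 0.64497697 - 113.0400 * 0.92774349 * 0.44330359 = 25.2570


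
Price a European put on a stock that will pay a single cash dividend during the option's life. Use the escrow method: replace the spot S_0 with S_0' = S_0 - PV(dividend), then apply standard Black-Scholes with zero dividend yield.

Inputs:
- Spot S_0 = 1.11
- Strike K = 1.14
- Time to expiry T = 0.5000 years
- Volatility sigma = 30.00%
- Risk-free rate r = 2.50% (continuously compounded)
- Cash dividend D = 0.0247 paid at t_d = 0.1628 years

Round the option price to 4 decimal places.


Answer: Price = 0.1150

Derivation:
PV(D) = D * exp(-r * t_d) = 0.0247 * 0.99593827 = 0.02459968
S_0' = S_0 - PV(D) = 1.1100 - 0.02459968 = 1.08540032
d1 = (ln(S_0'/K) + (r + sigma^2/2)*T) / (sigma*sqrt(T)) = -0.06637084
d2 = d1 - sigma*sqrt(T) = -0.27850287
exp(-rT) = 0.98757780
N(-d1) = 0.52645871; N(-d2) = 0.60968682
P = K * exp(-rT) * N(-d2) - S_0' * N(-d1) = 1.1400 * 0.98757780 * 0.60968682 - 1.08540032 * 0.52645871 = 0.1150


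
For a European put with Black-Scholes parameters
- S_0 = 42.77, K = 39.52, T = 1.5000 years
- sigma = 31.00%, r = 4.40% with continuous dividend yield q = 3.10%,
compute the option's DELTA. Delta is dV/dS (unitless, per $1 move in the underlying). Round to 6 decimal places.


Answer: Delta = -0.311751

Derivation:
d1 = 0.4493498048; d2 = 0.0696788947
phi(d1) = 0.3606323875; exp(-qT) = 0.9545645606; exp(-rT) = 0.9361308643
N(-d1) = 0.3265896675
Delta = -exp(-qT) * N(-d1) = -0.9545645606 * 0.3265896675 = -0.311751


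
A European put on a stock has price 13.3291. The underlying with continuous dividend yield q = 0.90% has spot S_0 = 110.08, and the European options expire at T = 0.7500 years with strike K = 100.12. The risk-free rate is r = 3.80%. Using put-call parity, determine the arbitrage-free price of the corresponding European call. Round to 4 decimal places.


Put-call parity: C - P = S_0 * exp(-qT) - K * exp(-rT).
S_0 * exp(-qT) = 110.0800 * 0.99327273 = 109.33946213
K * exp(-rT) = 100.1200 * 0.97190229 = 97.30685769
C = P + S*exp(-qT) - K*exp(-rT)
C = 13.3291 + 109.33946213 - 97.30685769 = 25.3617

Answer: Call price = 25.3617


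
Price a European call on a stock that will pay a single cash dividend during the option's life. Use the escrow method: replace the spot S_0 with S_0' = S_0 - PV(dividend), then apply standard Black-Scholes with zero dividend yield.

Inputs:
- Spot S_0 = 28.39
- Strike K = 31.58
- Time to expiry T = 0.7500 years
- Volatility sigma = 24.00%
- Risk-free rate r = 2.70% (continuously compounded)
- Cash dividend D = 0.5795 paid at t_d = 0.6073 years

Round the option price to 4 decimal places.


PV(D) = D * exp(-r * t_d) = 0.5795 * 0.98373660 = 0.57007536
S_0' = S_0 - PV(D) = 28.3900 - 0.57007536 = 27.81992464
d1 = (ln(S_0'/K) + (r + sigma^2/2)*T) / (sigma*sqrt(T)) = -0.40857891
d2 = d1 - sigma*sqrt(T) = -0.61642500
exp(-rT) = 0.97995365
N(d1) = 0.34142436; N(d2) = 0.26880703
C = S_0' * N(d1) - K * exp(-rT) * N(d2) = 27.81992464 * 0.34142436 - 31.5800 * 0.97995365 * 0.26880703 = 1.1796

Answer: Price = 1.1796


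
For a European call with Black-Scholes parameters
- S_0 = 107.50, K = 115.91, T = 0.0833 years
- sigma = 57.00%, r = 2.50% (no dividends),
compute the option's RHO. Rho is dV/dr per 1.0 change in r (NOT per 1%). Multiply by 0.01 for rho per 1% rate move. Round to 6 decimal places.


d1 = -0.3629438970; d2 = -0.5274558114
phi(d1) = 0.3735129252; exp(-qT) = 1.0000000000; exp(-rT) = 0.9979196669
N(d2) = 0.2989385474
Rho = K*T*exp(-rT)*N(d2) = 115.9100 * 0.0833 * 0.9979196669 * 0.2989385474 = 2.880338

Answer: Rho = 2.880338


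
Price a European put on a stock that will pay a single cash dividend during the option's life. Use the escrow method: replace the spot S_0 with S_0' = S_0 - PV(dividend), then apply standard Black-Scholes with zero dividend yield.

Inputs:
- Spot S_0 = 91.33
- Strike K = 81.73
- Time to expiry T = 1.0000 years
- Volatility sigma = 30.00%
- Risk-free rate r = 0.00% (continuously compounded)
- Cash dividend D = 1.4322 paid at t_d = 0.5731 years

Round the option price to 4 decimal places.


Answer: Price = 6.6553

Derivation:
PV(D) = D * exp(-r * t_d) = 1.4322 * 1.00000000 = 1.43220000
S_0' = S_0 - PV(D) = 91.3300 - 1.43220000 = 89.89780000
d1 = (ln(S_0'/K) + (r + sigma^2/2)*T) / (sigma*sqrt(T)) = 0.46750779
d2 = d1 - sigma*sqrt(T) = 0.16750779
exp(-rT) = 1.00000000
N(-d1) = 0.32006831; N(-d2) = 0.43348526
P = K * exp(-rT) * N(-d2) - S_0' * N(-d1) = 81.7300 * 1.00000000 * 0.43348526 - 89.89780000 * 0.32006831 = 6.6553


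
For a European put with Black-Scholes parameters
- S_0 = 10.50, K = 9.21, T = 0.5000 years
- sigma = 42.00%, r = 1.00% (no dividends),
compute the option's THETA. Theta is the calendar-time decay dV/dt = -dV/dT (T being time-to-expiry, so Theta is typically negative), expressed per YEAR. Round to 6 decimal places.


d1 = 0.6067158242; d2 = 0.3097309761
phi(d1) = 0.3318770935; exp(-qT) = 1.0000000000; exp(-rT) = 0.9950124792
Theta = -S*exp(-qT)*phi(d1)*sigma/(2*sqrt(T)) + r*K*exp(-rT)*N(-d2) - q*S*exp(-qT)*N(-d1)
N(-d1) = 0.2720197594; N(-d2) = 0.3783827724; sqrt(T) = 0.7071067812
Term 1 = -10.5000 * 1.0000000000 * 0.3318770935 * 0.4200 / (2 * 0.7071067812) = -1.0349059161
Term 2 = 0.0100 * 9.2100 * 0.9950124792 * 0.3783827724 = 0.0346752430
Term 3 = 0 (no dividend yield, q = 0)
Theta = -1.0349059161 + (0.0346752430) + (0.0000000000) = -1.000231

Answer: Theta = -1.000231


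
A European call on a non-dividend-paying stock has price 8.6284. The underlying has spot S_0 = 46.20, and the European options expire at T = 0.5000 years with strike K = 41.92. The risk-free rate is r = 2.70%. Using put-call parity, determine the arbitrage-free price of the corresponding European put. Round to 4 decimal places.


Answer: Put price = 3.7863

Derivation:
Put-call parity: C - P = S_0 * exp(-qT) - K * exp(-rT).
S_0 * exp(-qT) = 46.2000 * 1.00000000 = 46.20000000
K * exp(-rT) = 41.9200 * 0.98659072 = 41.35788283
P = C - S*exp(-qT) + K*exp(-rT)
P = 8.6284 - 46.20000000 + 41.35788283 = 3.7863


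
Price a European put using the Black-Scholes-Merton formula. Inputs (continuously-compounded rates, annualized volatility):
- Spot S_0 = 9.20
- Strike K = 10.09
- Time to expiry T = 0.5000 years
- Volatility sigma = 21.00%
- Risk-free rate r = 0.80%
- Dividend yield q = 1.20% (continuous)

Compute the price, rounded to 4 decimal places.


Answer: Price = 1.1310

Derivation:
d1 = (ln(S/K) + (r - q + 0.5*sigma^2) * T) / (sigma * sqrt(T)) = -0.56108149
d2 = d1 - sigma * sqrt(T) = -0.70957391
exp(-rT) = 0.99600799; exp(-qT) = 0.99401796
P = K * exp(-rT) * N(-d2) - S_0 * exp(-qT) * N(-d1)
N(-d1) = 0.71262901; N(-d2) = 0.76101580
P = 10.0900 * 0.99600799 * 0.76101580 - 9.2000 * 0.99401796 * 0.71262901 = 1.1310


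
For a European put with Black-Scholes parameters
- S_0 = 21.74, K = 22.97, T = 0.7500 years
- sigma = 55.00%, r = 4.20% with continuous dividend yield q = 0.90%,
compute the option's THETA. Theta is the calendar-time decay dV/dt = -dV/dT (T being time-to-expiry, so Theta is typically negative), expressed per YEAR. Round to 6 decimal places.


Answer: Theta = -2.199600

Derivation:
d1 = 0.1745746920; d2 = -0.3017392800
phi(d1) = 0.3929092166; exp(-qT) = 0.9932727301; exp(-rT) = 0.9689909565
Theta = -S*exp(-qT)*phi(d1)*sigma/(2*sqrt(T)) + r*K*exp(-rT)*N(-d2) - q*S*exp(-qT)*N(-d1)
N(-d1) = 0.4307069180; N(-d2) = 0.6185745890; sqrt(T) = 0.8660254038
Term 1 = -21.7400 * 0.9932727301 * 0.3929092166 * 0.5500 / (2 * 0.8660254038) = -2.6941534649
Term 2 = 0.0420 * 22.9700 * 0.9689909565 * 0.6185745890 = 0.5782585790
Term 3 = -0.0090 * 21.7400 * 0.9932727301 * 0.4307069180 = -0.0837051943
Theta = -2.6941534649 + (0.5782585790) + (-0.0837051943) = -2.199600


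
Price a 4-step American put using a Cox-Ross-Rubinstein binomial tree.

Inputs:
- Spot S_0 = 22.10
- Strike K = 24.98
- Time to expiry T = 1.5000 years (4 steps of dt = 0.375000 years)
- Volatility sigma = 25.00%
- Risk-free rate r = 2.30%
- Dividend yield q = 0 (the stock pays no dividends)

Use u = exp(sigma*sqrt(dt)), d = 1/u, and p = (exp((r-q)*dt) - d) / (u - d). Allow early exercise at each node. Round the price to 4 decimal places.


Answer: Price = V(0,0) = 4.2425

Derivation:
dt = T/N = 0.375000
u = exp(sigma*sqrt(dt)) = 1.165433; d = 1/u = 0.858050
p = (exp((r-q)*dt) - d) / (u - d) = 0.489982
Discount per step: exp(-r*dt) = 0.991412
Stock lattice S(k, i) with i counting down-moves:
  k=0: S(0,0) = 22.1000
  k=1: S(1,0) = 25.7561; S(1,1) = 18.9629
  k=2: S(2,0) = 30.0170; S(2,1) = 22.1000; S(2,2) = 16.2711
  k=3: S(3,0) = 34.9828; S(3,1) = 25.7561; S(3,2) = 18.9629; S(3,3) = 13.9614
  k=4: S(4,0) = 40.7701; S(4,1) = 30.0170; S(4,2) = 22.1000; S(4,3) = 16.2711; S(4,4) = 11.9796
Terminal payoffs V(N, i) = max(K - S_T, 0):
  V(4,0) = 0.000000; V(4,1) = 0.000000; V(4,2) = 2.880000; V(4,3) = 8.708886; V(4,4) = 13.000400
Backward induction: V(k, i) = exp(-r*dt) * [p * V(k+1, i) + (1-p) * V(k+1, i+1)]; then take max(V_cont, immediate exercise) for American.
  V(3,0) = exp(-r*dt) * [p*0.000000 + (1-p)*0.000000] = 0.000000; exercise = 0.000000; V(3,0) = max -> 0.000000
  V(3,1) = exp(-r*dt) * [p*0.000000 + (1-p)*2.880000] = 1.456237; exercise = 0.000000; V(3,1) = max -> 1.456237
  V(3,2) = exp(-r*dt) * [p*2.880000 + (1-p)*8.708886] = 5.802573; exercise = 6.017099; V(3,2) = max -> 6.017099
  V(3,3) = exp(-r*dt) * [p*8.708886 + (1-p)*13.000400] = 10.804047; exercise = 11.018573; V(3,3) = max -> 11.018573
  V(2,0) = exp(-r*dt) * [p*0.000000 + (1-p)*1.456237] = 0.736329; exercise = 0.000000; V(2,0) = max -> 0.736329
  V(2,1) = exp(-r*dt) * [p*1.456237 + (1-p)*6.017099] = 3.749876; exercise = 2.880000; V(2,1) = max -> 3.749876
  V(2,2) = exp(-r*dt) * [p*6.017099 + (1-p)*11.018573] = 8.494360; exercise = 8.708886; V(2,2) = max -> 8.708886
  V(1,0) = exp(-r*dt) * [p*0.736329 + (1-p)*3.749876] = 2.253769; exercise = 0.000000; V(1,0) = max -> 2.253769
  V(1,1) = exp(-r*dt) * [p*3.749876 + (1-p)*8.708886] = 6.225136; exercise = 6.017099; V(1,1) = max -> 6.225136
  V(0,0) = exp(-r*dt) * [p*2.253769 + (1-p)*6.225136] = 4.242488; exercise = 2.880000; V(0,0) = max -> 4.242488


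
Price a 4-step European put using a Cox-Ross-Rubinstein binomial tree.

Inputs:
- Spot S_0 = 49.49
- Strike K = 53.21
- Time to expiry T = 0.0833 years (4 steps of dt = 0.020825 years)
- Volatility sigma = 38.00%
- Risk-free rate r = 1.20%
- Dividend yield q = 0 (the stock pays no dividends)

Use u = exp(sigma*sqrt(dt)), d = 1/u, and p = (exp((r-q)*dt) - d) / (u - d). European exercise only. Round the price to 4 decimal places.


Answer: Price = V(0,0) = 4.6267

Derivation:
dt = T/N = 0.020825
u = exp(sigma*sqrt(dt)) = 1.056369; d = 1/u = 0.946639
p = (exp((r-q)*dt) - d) / (u - d) = 0.488572
Discount per step: exp(-r*dt) = 0.999750
Stock lattice S(k, i) with i counting down-moves:
  k=0: S(0,0) = 49.4900
  k=1: S(1,0) = 52.2797; S(1,1) = 46.8492
  k=2: S(2,0) = 55.2266; S(2,1) = 49.4900; S(2,2) = 44.3493
  k=3: S(3,0) = 58.3397; S(3,1) = 52.2797; S(3,2) = 46.8492; S(3,3) = 41.9827
  k=4: S(4,0) = 61.6282; S(4,1) = 55.2266; S(4,2) = 49.4900; S(4,3) = 44.3493; S(4,4) = 39.7425
Terminal payoffs V(N, i) = max(K - S_T, 0):
  V(4,0) = 0.000000; V(4,1) = 0.000000; V(4,2) = 3.720000; V(4,3) = 8.860740; V(4,4) = 13.467489
Backward induction: V(k, i) = exp(-r*dt) * [p * V(k+1, i) + (1-p) * V(k+1, i+1)].
  V(3,0) = exp(-r*dt) * [p*0.000000 + (1-p)*0.000000] = 0.000000
  V(3,1) = exp(-r*dt) * [p*0.000000 + (1-p)*3.720000] = 1.902037
  V(3,2) = exp(-r*dt) * [p*3.720000 + (1-p)*8.860740] = 6.347533
  V(3,3) = exp(-r*dt) * [p*8.860740 + (1-p)*13.467489] = 11.213959
  V(2,0) = exp(-r*dt) * [p*0.000000 + (1-p)*1.902037] = 0.972513
  V(2,1) = exp(-r*dt) * [p*1.902037 + (1-p)*6.347533] = 4.174546
  V(2,2) = exp(-r*dt) * [p*6.347533 + (1-p)*11.213959] = 8.834152
  V(1,0) = exp(-r*dt) * [p*0.972513 + (1-p)*4.174546] = 2.609470
  V(1,1) = exp(-r*dt) * [p*4.174546 + (1-p)*8.834152] = 6.555961
  V(0,0) = exp(-r*dt) * [p*2.609470 + (1-p)*6.555961] = 4.626661


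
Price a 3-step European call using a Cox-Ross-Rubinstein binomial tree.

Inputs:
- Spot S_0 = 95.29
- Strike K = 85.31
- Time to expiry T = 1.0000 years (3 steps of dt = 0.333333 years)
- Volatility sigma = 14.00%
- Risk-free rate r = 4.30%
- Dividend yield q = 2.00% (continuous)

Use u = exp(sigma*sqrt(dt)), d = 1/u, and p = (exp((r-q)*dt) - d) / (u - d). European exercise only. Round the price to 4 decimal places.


Answer: Price = V(0,0) = 12.7496

Derivation:
dt = T/N = 0.333333
u = exp(sigma*sqrt(dt)) = 1.084186; d = 1/u = 0.922351
p = (exp((r-q)*dt) - d) / (u - d) = 0.527359
Discount per step: exp(-r*dt) = 0.985769
Stock lattice S(k, i) with i counting down-moves:
  k=0: S(0,0) = 95.2900
  k=1: S(1,0) = 103.3120; S(1,1) = 87.8909
  k=2: S(2,0) = 112.0094; S(2,1) = 95.2900; S(2,2) = 81.0663
  k=3: S(3,0) = 121.4390; S(3,1) = 103.3120; S(3,2) = 87.8909; S(3,3) = 74.7716
Terminal payoffs V(N, i) = max(S_T - K, 0):
  V(3,0) = 36.128989; V(3,1) = 18.002039; V(3,2) = 2.580862; V(3,3) = 0.000000
Backward induction: V(k, i) = exp(-r*dt) * [p * V(k+1, i) + (1-p) * V(k+1, i+1)].
  V(2,0) = exp(-r*dt) * [p*36.128989 + (1-p)*18.002039] = 27.169226
  V(2,1) = exp(-r*dt) * [p*18.002039 + (1-p)*2.580862] = 10.560901
  V(2,2) = exp(-r*dt) * [p*2.580862 + (1-p)*0.000000] = 1.341672
  V(1,0) = exp(-r*dt) * [p*27.169226 + (1-p)*10.560901] = 19.044520
  V(1,1) = exp(-r*dt) * [p*10.560901 + (1-p)*1.341672] = 6.115237
  V(0,0) = exp(-r*dt) * [p*19.044520 + (1-p)*6.115237] = 12.749556


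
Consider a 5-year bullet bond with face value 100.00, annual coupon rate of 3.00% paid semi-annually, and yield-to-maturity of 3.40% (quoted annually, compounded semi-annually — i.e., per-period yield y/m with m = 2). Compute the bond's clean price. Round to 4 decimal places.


Answer: Price = 98.1750

Derivation:
Coupon per period c = face * coupon_rate / m = 1.500000
Periods per year m = 2; per-period yield y/m = 0.017000
Number of cashflows N = 10
Cashflows (t years, CF_t, discount factor 1/(1+y/m)^(m*t), PV):
  t = 0.5000: CF_t = 1.500000, DF = 0.983284, PV = 1.474926
  t = 1.0000: CF_t = 1.500000, DF = 0.966848, PV = 1.450272
  t = 1.5000: CF_t = 1.500000, DF = 0.950686, PV = 1.426029
  t = 2.0000: CF_t = 1.500000, DF = 0.934795, PV = 1.402192
  t = 2.5000: CF_t = 1.500000, DF = 0.919169, PV = 1.378753
  t = 3.0000: CF_t = 1.500000, DF = 0.903804, PV = 1.355706
  t = 3.5000: CF_t = 1.500000, DF = 0.888696, PV = 1.333044
  t = 4.0000: CF_t = 1.500000, DF = 0.873841, PV = 1.310761
  t = 4.5000: CF_t = 1.500000, DF = 0.859234, PV = 1.288851
  t = 5.0000: CF_t = 101.500000, DF = 0.844871, PV = 85.754420
Price P = sum_t PV_t = 98.174954


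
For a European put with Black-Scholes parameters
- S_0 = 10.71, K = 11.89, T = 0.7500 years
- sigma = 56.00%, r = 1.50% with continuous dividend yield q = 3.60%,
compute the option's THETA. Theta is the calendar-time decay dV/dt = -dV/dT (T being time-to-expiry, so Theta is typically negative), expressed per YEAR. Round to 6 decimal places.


Answer: Theta = -1.411723

Derivation:
d1 = -0.0055050889; d2 = -0.4904793150
phi(d1) = 0.3989362353; exp(-qT) = 0.9733612415; exp(-rT) = 0.9888130446
Theta = -S*exp(-qT)*phi(d1)*sigma/(2*sqrt(T)) + r*K*exp(-rT)*N(-d2) - q*S*exp(-qT)*N(-d1)
N(-d1) = 0.5021962016; N(-d2) = 0.6881026183; sqrt(T) = 0.8660254038
Term 1 = -10.7100 * 0.9733612415 * 0.3989362353 * 0.5600 / (2 * 0.8660254038) = -1.3446040172
Term 2 = 0.0150 * 11.8900 * 0.9888130446 * 0.6881026183 = 0.1213502041
Term 3 = -0.0360 * 10.7100 * 0.9733612415 * 0.5021962016 = -0.1884687908
Theta = -1.3446040172 + (0.1213502041) + (-0.1884687908) = -1.411723


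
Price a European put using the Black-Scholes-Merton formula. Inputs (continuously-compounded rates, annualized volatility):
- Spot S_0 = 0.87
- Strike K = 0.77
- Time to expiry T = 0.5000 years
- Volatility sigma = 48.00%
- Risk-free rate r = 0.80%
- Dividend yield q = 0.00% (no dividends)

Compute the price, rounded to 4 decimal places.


d1 = (ln(S/K) + (r - q + 0.5*sigma^2) * T) / (sigma * sqrt(T)) = 0.54123926
d2 = d1 - sigma * sqrt(T) = 0.20182801
exp(-rT) = 0.99600799; exp(-qT) = 1.00000000
P = K * exp(-rT) * N(-d2) - S_0 * exp(-qT) * N(-d1)
N(-d1) = 0.29417134; N(-d2) = 0.42002559
P = 0.7700 * 0.99600799 * 0.42002559 - 0.8700 * 1.00000000 * 0.29417134 = 0.0662

Answer: Price = 0.0662


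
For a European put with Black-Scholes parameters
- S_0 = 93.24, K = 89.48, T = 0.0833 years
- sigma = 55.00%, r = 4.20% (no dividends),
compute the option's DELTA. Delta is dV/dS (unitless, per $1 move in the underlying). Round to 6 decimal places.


d1 = 0.3607128568; d2 = 0.2019732902
phi(d1) = 0.3738145666; exp(-qT) = 1.0000000000; exp(-rT) = 0.9965075130
N(-d1) = 0.3591570563
Delta = -exp(-qT) * N(-d1) = -1.0000000000 * 0.3591570563 = -0.359157

Answer: Delta = -0.359157


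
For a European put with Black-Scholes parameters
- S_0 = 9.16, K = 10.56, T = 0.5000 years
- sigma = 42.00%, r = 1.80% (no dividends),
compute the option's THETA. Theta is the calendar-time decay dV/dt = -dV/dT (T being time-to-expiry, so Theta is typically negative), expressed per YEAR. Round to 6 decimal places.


Answer: Theta = -0.900956

Derivation:
d1 = -0.3001065548; d2 = -0.5970914029
phi(d1) = 0.3813756219; exp(-qT) = 1.0000000000; exp(-rT) = 0.9910403788
Theta = -S*exp(-qT)*phi(d1)*sigma/(2*sqrt(T)) + r*K*exp(-rT)*N(-d2) - q*S*exp(-qT)*N(-d1)
N(-d1) = 0.6179520602; N(-d2) = 0.7247768213; sqrt(T) = 0.7071067812
Term 1 = -9.1600 * 1.0000000000 * 0.3813756219 * 0.4200 / (2 * 0.7071067812) = -1.0374870752
Term 2 = 0.0180 * 10.5600 * 0.9910403788 * 0.7247768213 = 0.1365312508
Term 3 = 0 (no dividend yield, q = 0)
Theta = -1.0374870752 + (0.1365312508) + (0.0000000000) = -0.900956


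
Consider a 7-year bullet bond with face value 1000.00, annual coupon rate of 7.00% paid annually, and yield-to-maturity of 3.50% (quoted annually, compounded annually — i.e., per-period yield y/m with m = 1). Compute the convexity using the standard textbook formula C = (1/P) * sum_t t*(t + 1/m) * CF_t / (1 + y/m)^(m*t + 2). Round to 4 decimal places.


Answer: Convexity = 41.3398

Derivation:
Coupon per period c = face * coupon_rate / m = 70.000000
Periods per year m = 1; per-period yield y/m = 0.035000
Number of cashflows N = 7
Cashflows (t years, CF_t, discount factor 1/(1+y/m)^(m*t), PV):
  t = 1.0000: CF_t = 70.000000, DF = 0.966184, PV = 67.632850
  t = 2.0000: CF_t = 70.000000, DF = 0.933511, PV = 65.345749
  t = 3.0000: CF_t = 70.000000, DF = 0.901943, PV = 63.135989
  t = 4.0000: CF_t = 70.000000, DF = 0.871442, PV = 61.000956
  t = 5.0000: CF_t = 70.000000, DF = 0.841973, PV = 58.938122
  t = 6.0000: CF_t = 70.000000, DF = 0.813501, PV = 56.945045
  t = 7.0000: CF_t = 1070.000000, DF = 0.785991, PV = 841.010328
Price P = sum_t PV_t = 1214.009039
Convexity numerator sum_t t*(t + 1/m) * CF_t / (1+y/m)^(m*t + 2):
  t = 1.0000: term = 126.271979
  t = 2.0000: term = 366.005736
  t = 3.0000: term = 707.257460
  t = 4.0000: term = 1138.900902
  t = 5.0000: term = 1650.581017
  t = 6.0000: term = 2232.669975
  t = 7.0000: term = 43965.159854
Convexity = (1/P) * sum = 50186.846923 / 1214.009039 = 41.339764


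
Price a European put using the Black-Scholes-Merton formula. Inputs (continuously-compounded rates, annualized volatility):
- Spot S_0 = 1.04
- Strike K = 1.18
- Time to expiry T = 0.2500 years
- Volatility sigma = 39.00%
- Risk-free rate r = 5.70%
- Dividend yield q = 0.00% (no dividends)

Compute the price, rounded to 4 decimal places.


Answer: Price = 0.1609

Derivation:
d1 = (ln(S/K) + (r - q + 0.5*sigma^2) * T) / (sigma * sqrt(T)) = -0.47708321
d2 = d1 - sigma * sqrt(T) = -0.67208321
exp(-rT) = 0.98585105; exp(-qT) = 1.00000000
P = K * exp(-rT) * N(-d2) - S_0 * exp(-qT) * N(-d1)
N(-d1) = 0.68334856; N(-d2) = 0.74923464
P = 1.1800 * 0.98585105 * 0.74923464 - 1.0400 * 1.00000000 * 0.68334856 = 0.1609


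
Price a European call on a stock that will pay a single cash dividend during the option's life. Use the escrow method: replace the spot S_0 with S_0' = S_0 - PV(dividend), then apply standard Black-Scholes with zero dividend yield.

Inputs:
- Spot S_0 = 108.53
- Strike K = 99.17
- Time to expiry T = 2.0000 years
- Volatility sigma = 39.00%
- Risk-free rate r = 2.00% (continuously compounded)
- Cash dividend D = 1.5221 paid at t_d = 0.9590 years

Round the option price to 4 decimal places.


Answer: Price = 28.3314

Derivation:
PV(D) = D * exp(-r * t_d) = 1.5221 * 0.98100277 = 1.49318431
S_0' = S_0 - PV(D) = 108.5300 - 1.49318431 = 107.03681569
d1 = (ln(S_0'/K) + (r + sigma^2/2)*T) / (sigma*sqrt(T)) = 0.48670214
d2 = d1 - sigma*sqrt(T) = -0.06484115
exp(-rT) = 0.96078944
N(d1) = 0.68676528; N(d2) = 0.47415024
C = S_0' * N(d1) - K * exp(-rT) * N(d2) = 107.03681569 * 0.68676528 - 99.1700 * 0.96078944 * 0.47415024 = 28.3314


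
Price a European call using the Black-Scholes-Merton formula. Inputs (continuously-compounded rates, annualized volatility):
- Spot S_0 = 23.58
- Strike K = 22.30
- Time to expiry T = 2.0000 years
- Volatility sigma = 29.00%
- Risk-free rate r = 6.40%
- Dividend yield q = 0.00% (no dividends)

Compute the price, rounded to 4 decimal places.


Answer: Price = 5.8298

Derivation:
d1 = (ln(S/K) + (r - q + 0.5*sigma^2) * T) / (sigma * sqrt(T)) = 0.65325016
d2 = d1 - sigma * sqrt(T) = 0.24312822
exp(-rT) = 0.87985338; exp(-qT) = 1.00000000
C = S_0 * exp(-qT) * N(d1) - K * exp(-rT) * N(d2)
N(d1) = 0.74320249; N(d2) = 0.59604697
C = 23.5800 * 1.00000000 * 0.74320249 - 22.3000 * 0.87985338 * 0.59604697 = 5.8298


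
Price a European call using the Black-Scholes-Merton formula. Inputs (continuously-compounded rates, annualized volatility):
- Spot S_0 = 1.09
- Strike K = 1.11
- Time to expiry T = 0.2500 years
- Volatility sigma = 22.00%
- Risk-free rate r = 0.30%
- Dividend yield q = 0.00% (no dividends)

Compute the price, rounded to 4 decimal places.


d1 = (ln(S/K) + (r - q + 0.5*sigma^2) * T) / (sigma * sqrt(T)) = -0.10347563
d2 = d1 - sigma * sqrt(T) = -0.21347563
exp(-rT) = 0.99925028; exp(-qT) = 1.00000000
C = S_0 * exp(-qT) * N(d1) - K * exp(-rT) * N(d2)
N(d1) = 0.45879275; N(d2) = 0.41547800
C = 1.0900 * 1.00000000 * 0.45879275 - 1.1100 * 0.99925028 * 0.41547800 = 0.0392

Answer: Price = 0.0392


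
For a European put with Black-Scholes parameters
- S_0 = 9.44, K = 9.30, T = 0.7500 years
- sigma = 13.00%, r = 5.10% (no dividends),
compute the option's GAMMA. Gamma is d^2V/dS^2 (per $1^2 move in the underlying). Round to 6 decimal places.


Answer: Gamma = 0.326402

Derivation:
d1 = 0.5287558517; d2 = 0.4161725492
phi(d1) = 0.3468961204; exp(-qT) = 1.0000000000; exp(-rT) = 0.9624722927
Gamma = exp(-qT) * phi(d1) / (S * sigma * sqrt(T)) = 1.0000000000 * 0.3468961204 / (9.4400 * 0.1300 * 0.8660254038) = 0.326402


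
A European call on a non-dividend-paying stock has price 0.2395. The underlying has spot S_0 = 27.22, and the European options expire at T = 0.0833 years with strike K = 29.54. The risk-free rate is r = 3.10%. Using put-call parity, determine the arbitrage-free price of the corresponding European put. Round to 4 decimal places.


Answer: Put price = 2.4833

Derivation:
Put-call parity: C - P = S_0 * exp(-qT) - K * exp(-rT).
S_0 * exp(-qT) = 27.2200 * 1.00000000 = 27.22000000
K * exp(-rT) = 29.5400 * 0.99742103 = 29.46381726
P = C - S*exp(-qT) + K*exp(-rT)
P = 0.2395 - 27.22000000 + 29.46381726 = 2.4833


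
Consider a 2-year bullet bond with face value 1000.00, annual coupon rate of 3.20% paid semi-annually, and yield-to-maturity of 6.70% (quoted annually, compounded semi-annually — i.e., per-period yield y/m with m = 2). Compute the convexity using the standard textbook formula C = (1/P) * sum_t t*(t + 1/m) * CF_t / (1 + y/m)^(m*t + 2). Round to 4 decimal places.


Coupon per period c = face * coupon_rate / m = 16.000000
Periods per year m = 2; per-period yield y/m = 0.033500
Number of cashflows N = 4
Cashflows (t years, CF_t, discount factor 1/(1+y/m)^(m*t), PV):
  t = 0.5000: CF_t = 16.000000, DF = 0.967586, PV = 15.481374
  t = 1.0000: CF_t = 16.000000, DF = 0.936222, PV = 14.979559
  t = 1.5000: CF_t = 16.000000, DF = 0.905876, PV = 14.494009
  t = 2.0000: CF_t = 1016.000000, DF = 0.876512, PV = 890.536622
Price P = sum_t PV_t = 935.491565
Convexity numerator sum_t t*(t + 1/m) * CF_t / (1+y/m)^(m*t + 2):
  t = 0.5000: term = 7.247005
  t = 1.0000: term = 21.036298
  t = 1.5000: term = 40.708850
  t = 2.0000: term = 4168.701768
Convexity = (1/P) * sum = 4237.693921 / 935.491565 = 4.529911

Answer: Convexity = 4.5299


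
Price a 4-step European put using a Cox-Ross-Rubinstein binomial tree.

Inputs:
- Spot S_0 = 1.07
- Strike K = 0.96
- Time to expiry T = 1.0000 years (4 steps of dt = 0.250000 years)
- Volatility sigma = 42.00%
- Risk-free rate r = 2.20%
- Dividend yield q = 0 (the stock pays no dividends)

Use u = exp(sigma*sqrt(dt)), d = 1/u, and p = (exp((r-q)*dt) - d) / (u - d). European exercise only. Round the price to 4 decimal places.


Answer: Price = V(0,0) = 0.1139

Derivation:
dt = T/N = 0.250000
u = exp(sigma*sqrt(dt)) = 1.233678; d = 1/u = 0.810584
p = (exp((r-q)*dt) - d) / (u - d) = 0.460727
Discount per step: exp(-r*dt) = 0.994515
Stock lattice S(k, i) with i counting down-moves:
  k=0: S(0,0) = 1.0700
  k=1: S(1,0) = 1.3200; S(1,1) = 0.8673
  k=2: S(2,0) = 1.6285; S(2,1) = 1.0700; S(2,2) = 0.7030
  k=3: S(3,0) = 2.0090; S(3,1) = 1.3200; S(3,2) = 0.8673; S(3,3) = 0.5699
  k=4: S(4,0) = 2.4785; S(4,1) = 1.6285; S(4,2) = 1.0700; S(4,3) = 0.7030; S(4,4) = 0.4619
Terminal payoffs V(N, i) = max(K - S_T, 0):
  V(4,0) = 0.000000; V(4,1) = 0.000000; V(4,2) = 0.000000; V(4,3) = 0.256960; V(4,4) = 0.498070
Backward induction: V(k, i) = exp(-r*dt) * [p * V(k+1, i) + (1-p) * V(k+1, i+1)].
  V(3,0) = exp(-r*dt) * [p*0.000000 + (1-p)*0.000000] = 0.000000
  V(3,1) = exp(-r*dt) * [p*0.000000 + (1-p)*0.000000] = 0.000000
  V(3,2) = exp(-r*dt) * [p*0.000000 + (1-p)*0.256960] = 0.137811
  V(3,3) = exp(-r*dt) * [p*0.256960 + (1-p)*0.498070] = 0.384861
  V(2,0) = exp(-r*dt) * [p*0.000000 + (1-p)*0.000000] = 0.000000
  V(2,1) = exp(-r*dt) * [p*0.000000 + (1-p)*0.137811] = 0.073910
  V(2,2) = exp(-r*dt) * [p*0.137811 + (1-p)*0.384861] = 0.269552
  V(1,0) = exp(-r*dt) * [p*0.000000 + (1-p)*0.073910] = 0.039639
  V(1,1) = exp(-r*dt) * [p*0.073910 + (1-p)*0.269552] = 0.178430
  V(0,0) = exp(-r*dt) * [p*0.039639 + (1-p)*0.178430] = 0.113858
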